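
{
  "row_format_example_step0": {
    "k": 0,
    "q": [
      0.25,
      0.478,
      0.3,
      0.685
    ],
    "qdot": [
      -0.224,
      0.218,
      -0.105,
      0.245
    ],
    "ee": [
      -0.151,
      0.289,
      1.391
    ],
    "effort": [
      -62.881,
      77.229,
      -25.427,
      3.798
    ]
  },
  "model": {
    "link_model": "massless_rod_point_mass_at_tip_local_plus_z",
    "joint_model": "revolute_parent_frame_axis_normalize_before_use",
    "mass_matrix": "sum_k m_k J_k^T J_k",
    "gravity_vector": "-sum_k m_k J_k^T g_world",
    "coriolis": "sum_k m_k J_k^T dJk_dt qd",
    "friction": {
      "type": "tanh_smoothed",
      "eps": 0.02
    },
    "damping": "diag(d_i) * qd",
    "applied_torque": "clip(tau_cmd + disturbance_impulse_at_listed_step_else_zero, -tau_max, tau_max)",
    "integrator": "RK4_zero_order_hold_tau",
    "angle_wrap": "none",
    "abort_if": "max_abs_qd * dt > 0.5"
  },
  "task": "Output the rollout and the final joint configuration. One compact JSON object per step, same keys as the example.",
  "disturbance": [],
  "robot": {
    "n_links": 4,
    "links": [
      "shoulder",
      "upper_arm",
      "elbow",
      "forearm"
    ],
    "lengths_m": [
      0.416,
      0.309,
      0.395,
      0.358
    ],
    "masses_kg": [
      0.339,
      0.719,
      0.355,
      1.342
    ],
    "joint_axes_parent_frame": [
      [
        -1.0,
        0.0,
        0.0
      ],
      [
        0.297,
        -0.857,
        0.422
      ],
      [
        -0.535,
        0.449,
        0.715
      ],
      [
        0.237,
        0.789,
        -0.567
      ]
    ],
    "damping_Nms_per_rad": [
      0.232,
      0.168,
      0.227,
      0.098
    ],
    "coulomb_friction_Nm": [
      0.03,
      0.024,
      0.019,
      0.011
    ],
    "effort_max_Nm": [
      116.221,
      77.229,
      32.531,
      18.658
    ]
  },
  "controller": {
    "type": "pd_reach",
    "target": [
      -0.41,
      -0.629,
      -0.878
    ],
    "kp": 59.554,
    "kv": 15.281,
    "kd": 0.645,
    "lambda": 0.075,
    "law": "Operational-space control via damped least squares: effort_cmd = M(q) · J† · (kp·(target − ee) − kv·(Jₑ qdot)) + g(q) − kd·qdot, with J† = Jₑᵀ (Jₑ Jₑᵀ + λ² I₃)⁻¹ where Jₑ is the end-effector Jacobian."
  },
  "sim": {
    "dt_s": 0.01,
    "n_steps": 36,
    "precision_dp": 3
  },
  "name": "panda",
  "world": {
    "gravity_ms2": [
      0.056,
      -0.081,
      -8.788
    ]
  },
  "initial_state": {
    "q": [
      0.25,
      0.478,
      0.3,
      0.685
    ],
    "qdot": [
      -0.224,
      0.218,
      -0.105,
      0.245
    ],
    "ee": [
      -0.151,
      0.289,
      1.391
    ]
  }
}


{"k":1,"q":[0.248,0.492,0.307,0.716],"qdot":[-0.101,2.529,1.493,5.816],"ee":[-0.153,0.282,1.388],"effort":[-53.04,77.229,-22.4,0.867]}
{"k":2,"q":[0.248,0.527,0.329,0.796],"qdot":[-0.017,4.385,2.825,9.959],"ee":[-0.157,0.272,1.379],"effort":[-44.193,70.801,-18.806,0.421]}
{"k":3,"q":[0.248,0.578,0.362,0.91],"qdot":[0.046,5.731,3.828,12.776],"ee":[-0.163,0.26,1.363],"effort":[-36.14,55.535,-15.095,1.267]}
{"k":4,"q":[0.249,0.639,0.404,1.046],"qdot":[0.098,6.507,4.44,14.29],"ee":[-0.172,0.244,1.342],"effort":[-28.419,42.149,-11.606,2.582]}
{"k":5,"q":[0.25,0.706,0.45,1.193],"qdot":[0.16,6.95,4.849,15.127],"ee":[-0.184,0.227,1.316],"effort":[-20.953,30.883,-8.627,3.598]}
{"k":6,"q":[0.252,0.777,0.5,1.347],"qdot":[0.249,7.193,5.154,15.622],"ee":[-0.197,0.208,1.286],"effort":[-13.716,21.549,-6.198,4.05]}
{"k":7,"q":[0.255,0.85,0.553,1.505],"qdot":[0.379,7.308,5.397,15.953],"ee":[-0.211,0.188,1.253],"effort":[-6.656,13.792,-4.254,3.9]}
{"k":8,"q":[0.26,0.923,0.608,1.666],"qdot":[0.565,7.338,5.588,16.22],"ee":[-0.227,0.166,1.218],"effort":[0.353,7.211,-2.699,3.208]}
{"k":9,"q":[0.267,0.996,0.664,1.829],"qdot":[0.829,7.305,5.705,16.481],"ee":[-0.243,0.143,1.181],"effort":[7.567,1.389,-1.425,2.063]}
{"k":10,"q":[0.277,1.069,0.721,1.995],"qdot":[1.2,7.225,5.682,16.758],"ee":[-0.261,0.12,1.143],"effort":[15.442,-4.142,-0.32,0.564]}
{"k":11,"q":[0.292,1.14,0.776,2.164],"qdot":[1.734,7.121,5.365,17.001],"ee":[-0.279,0.095,1.104],"effort":[24.744,-9.942,0.746,-1.156]}
{"k":12,"q":[0.313,1.211,0.825,2.334],"qdot":[2.535,7.072,4.408,16.974],"ee":[-0.298,0.071,1.066],"effort":[36.353,-16.509,1.888,-2.81]}
{"k":13,"q":[0.344,1.283,0.859,2.5],"qdot":[3.785,7.327,2.211,16.057],"ee":[-0.318,0.046,1.029],"effort":[48.59,-22.585,2.881,-3.635]}
{"k":14,"q":[0.391,1.36,0.865,2.651],"qdot":[5.487,8.199,-0.928,14.177],"ee":[-0.338,0.022,0.992],"effort":[48.584,-20.499,2.091,-2.82]}
{"k":15,"q":[0.453,1.448,0.847,2.789],"qdot":[6.94,9.212,-2.127,13.87],"ee":[-0.355,-0.0,0.954],"effort":[26.902,-6.3,-1.681,-2.201]}
{"k":16,"q":[0.527,1.545,0.83,2.931],"qdot":[7.833,10.122,-1.011,14.978],"ee":[-0.367,-0.02,0.914],"effort":[3.614,7.655,-5.35,-2.838]}
{"k":17,"q":[0.608,1.651,0.83,3.084],"qdot":[8.42,11.194,1.134,15.833],"ee":[-0.376,-0.039,0.872],"effort":[-9.507,15.427,-7.143,-3.758]}
{"k":18,"q":[0.695,1.769,0.854,3.244],"qdot":[8.8,12.31,3.921,16.187],"ee":[-0.381,-0.058,0.83],"effort":[-14.316,18.682,-7.44,-4.508]}
{"k":19,"q":[0.783,1.897,0.909,3.404],"qdot":[8.864,13.16,7.039,15.715],"ee":[-0.384,-0.076,0.79],"effort":[-15.886,20.566,-6.78,-4.643]}
{"k":20,"q":[0.87,2.031,0.995,3.553],"qdot":[8.353,13.444,10.087,13.797],"ee":[-0.386,-0.094,0.753],"effort":[-17.524,21.919,-5.36,-3.646]}
{"k":21,"q":[0.948,2.163,1.109,3.675],"qdot":[7.139,13.022,12.558,10.248],"ee":[-0.387,-0.111,0.717],"effort":[-18.618,20.149,-3.405,-1.545]}
{"k":22,"q":[1.011,2.289,1.243,3.756],"qdot":[5.472,12.004,13.961,5.974],"ee":[-0.386,-0.128,0.681],"effort":[-17.39,13.886,-1.597,0.682]}
{"k":23,"q":[1.058,2.402,1.384,3.798],"qdot":[3.777,10.684,14.224,2.305],"ee":[-0.383,-0.144,0.642],"effort":[-14.379,5.555,-0.616,1.983]}
{"k":24,"q":[1.088,2.502,1.525,3.808],"qdot":[2.301,9.324,13.722,-0.08],"ee":[-0.379,-0.16,0.6],"effort":[-10.876,-2.352,-0.668,2.101]}
{"k":25,"q":[1.105,2.589,1.658,3.801],"qdot":[1.081,8.033,12.897,-1.195],"ee":[-0.374,-0.176,0.556],"effort":[-7.592,-8.863,-1.6,1.361]}
{"k":26,"q":[1.11,2.663,1.782,3.788],"qdot":[0.061,6.829,12.029,-1.34],"ee":[-0.368,-0.192,0.51],"effort":[-4.792,-13.863,-3.118,0.204]}
{"k":27,"q":[1.106,2.725,1.898,3.777],"qdot":[-0.819,5.702,11.237,-0.827],"ee":[-0.361,-0.209,0.463],"effort":[-2.521,-17.538,-4.924,-1.07]}
{"k":28,"q":[1.094,2.777,2.007,3.773],"qdot":[-1.616,4.651,10.531,0.066],"ee":[-0.353,-0.225,0.415],"effort":[-0.728,-20.136,-6.76,-2.293]}
{"k":29,"q":[1.074,2.819,2.109,3.778],"qdot":[-2.362,3.683,9.861,1.125],"ee":[-0.345,-0.241,0.366],"effort":[0.68,-21.909,-8.436,-3.399]}
{"k":30,"q":[1.047,2.851,2.204,3.795],"qdot":[-3.07,2.81,9.17,2.211],"ee":[-0.337,-0.255,0.319],"effort":[1.813,-23.079,-9.823,-4.391]}
{"k":31,"q":[1.013,2.875,2.292,3.822],"qdot":[-3.739,2.045,8.404,3.226],"ee":[-0.329,-0.27,0.272],"effort":[2.766,-23.825,-10.848,-5.284]}
{"k":32,"q":[0.972,2.892,2.371,3.858],"qdot":[-4.361,1.396,7.528,4.114],"ee":[-0.321,-0.283,0.226],"effort":[3.613,-24.278,-11.485,-6.096]}
{"k":33,"q":[0.926,2.904,2.442,3.903],"qdot":[-4.926,0.866,6.528,4.847],"ee":[-0.313,-0.295,0.181],"effort":[4.408,-24.525,-11.741,-6.84]}
{"k":34,"q":[0.874,2.91,2.502,3.954],"qdot":[-5.423,0.452,5.408,5.419],"ee":[-0.305,-0.306,0.138],"effort":[5.185,-24.615,-11.649,-7.519]}
{"k":35,"q":[0.817,2.913,2.55,4.011],"qdot":[-5.842,0.144,4.185,5.833],"ee":[-0.297,-0.316,0.096],"effort":[5.965,-24.576,-11.259,-8.126]}
{"k":36,"q":[0.757,2.913,2.585,4.071],"qdot":[-6.178,-0.069,2.889,6.097],"ee":[-0.29,-0.326,0.056]}
{"summary": "final q (rad): 0.757 2.913 2.585 4.071"}


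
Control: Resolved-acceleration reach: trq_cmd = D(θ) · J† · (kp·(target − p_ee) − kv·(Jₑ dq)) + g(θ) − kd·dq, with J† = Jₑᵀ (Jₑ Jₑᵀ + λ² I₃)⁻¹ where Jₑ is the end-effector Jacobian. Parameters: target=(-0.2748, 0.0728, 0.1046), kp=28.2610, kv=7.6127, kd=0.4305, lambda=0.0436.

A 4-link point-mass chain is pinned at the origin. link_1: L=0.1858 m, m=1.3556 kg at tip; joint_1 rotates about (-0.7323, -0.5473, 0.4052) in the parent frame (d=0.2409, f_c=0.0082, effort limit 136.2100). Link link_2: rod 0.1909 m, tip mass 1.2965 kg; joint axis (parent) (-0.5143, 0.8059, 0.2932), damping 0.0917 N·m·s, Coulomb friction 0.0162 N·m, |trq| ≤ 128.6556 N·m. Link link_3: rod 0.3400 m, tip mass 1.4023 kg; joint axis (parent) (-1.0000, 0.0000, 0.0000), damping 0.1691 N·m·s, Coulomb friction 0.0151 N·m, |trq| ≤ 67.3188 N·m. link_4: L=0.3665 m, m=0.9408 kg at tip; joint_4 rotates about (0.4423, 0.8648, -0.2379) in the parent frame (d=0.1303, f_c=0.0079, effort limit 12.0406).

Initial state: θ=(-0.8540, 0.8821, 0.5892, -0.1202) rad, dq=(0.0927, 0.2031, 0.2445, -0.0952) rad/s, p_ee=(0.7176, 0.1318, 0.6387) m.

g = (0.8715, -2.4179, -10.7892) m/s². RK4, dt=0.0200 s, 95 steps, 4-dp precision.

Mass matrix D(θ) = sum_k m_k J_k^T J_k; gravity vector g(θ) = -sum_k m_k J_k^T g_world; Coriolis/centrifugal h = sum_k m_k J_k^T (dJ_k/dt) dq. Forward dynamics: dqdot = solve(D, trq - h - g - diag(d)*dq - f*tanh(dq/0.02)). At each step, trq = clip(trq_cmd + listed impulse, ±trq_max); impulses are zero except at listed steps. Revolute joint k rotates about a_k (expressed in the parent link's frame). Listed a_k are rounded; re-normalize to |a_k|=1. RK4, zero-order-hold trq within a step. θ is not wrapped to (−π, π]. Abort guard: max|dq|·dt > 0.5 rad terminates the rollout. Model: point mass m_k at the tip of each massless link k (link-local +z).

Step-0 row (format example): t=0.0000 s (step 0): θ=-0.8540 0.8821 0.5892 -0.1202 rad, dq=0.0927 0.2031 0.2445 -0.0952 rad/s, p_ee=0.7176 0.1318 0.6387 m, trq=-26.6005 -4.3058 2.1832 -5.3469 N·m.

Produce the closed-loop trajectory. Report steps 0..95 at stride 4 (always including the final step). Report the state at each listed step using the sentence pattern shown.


t=0.0800 s (step 4): θ=-1.1503 0.9674 0.9323 -0.2483 rad, dq=-6.0989 2.6917 6.1351 -1.1990 rad/s, p_ee=0.6445 0.1332 0.5983 m, trq=13.4117 2.9503 10.3797 -3.6095 N·m.
t=0.1600 s (step 8): θ=-1.7082 1.3400 1.4012 -0.0054 rad, dq=-6.7273 4.3522 5.5313 7.2529 rad/s, p_ee=0.5265 0.0792 0.5329 m, trq=18.1296 5.4903 12.4033 -3.2638 N·m.
t=0.2400 s (step 12): θ=-2.0986 1.3763 1.8811 0.3962 rad, dq=-3.8270 -1.5304 6.0309 2.3049 rad/s, p_ee=0.3789 0.0045 0.4902 m, trq=17.3598 5.3584 5.1984 0.0092 N·m.
t=0.3200 s (step 16): θ=-2.3902 1.2647 2.3231 0.4981 rad, dq=-3.5483 -1.1177 5.0444 0.7122 rad/s, p_ee=0.2238 -0.0444 0.4472 m, trq=11.1981 1.7720 1.9121 0.3251 N·m.
t=0.4000 s (step 20): θ=-2.6770 1.1943 2.6982 0.5395 rad, dq=-3.6764 -0.6366 4.3871 0.4469 rad/s, p_ee=0.0836 -0.0560 0.4052 m, trq=4.2923 -0.0979 0.5034 0.3132 N·m.
t=0.4800 s (step 24): θ=-2.9980 1.1658 3.0384 0.5845 rad, dq=-4.4756 0.0519 4.2119 0.8471 rad/s, p_ee=-0.0334 -0.0411 0.3734 m, trq=-3.3510 -0.2921 1.6751 0.1040 N·m.
t=0.5600 s (step 28): θ=-3.3638 1.2532 3.3639 0.7053 rad, dq=-3.7309 2.2839 3.4832 1.9316 rad/s, p_ee=-0.1275 -0.0086 0.3637 m, trq=3.8091 -0.0436 -3.9521 -0.1789 N·m.
t=0.6400 s (step 32): θ=-3.5159 1.4512 3.5552 0.8182 rad, dq=-0.2586 2.2197 1.4430 0.9135 rad/s, p_ee=-0.2056 0.0311 0.3583 m, trq=-1.4074 -1.4937 -4.4223 0.4801 N·m.
t=0.7200 s (step 36): θ=-3.4540 1.5828 3.6282 0.8755 rad, dq=1.5554 1.0779 0.5413 0.6181 rad/s, p_ee=-0.2636 0.0667 0.3309 m, trq=-5.4566 -1.6361 -4.4659 0.6780 N·m.
t=0.8000 s (step 40): θ=-3.3004 1.6355 3.6573 0.9237 rad, dq=2.1471 0.3171 0.2356 0.5925 rad/s, p_ee=-0.3016 0.0910 0.2887 m, trq=-6.8160 -1.5101 -5.3329 0.8224 N·m.
t=0.8800 s (step 44): θ=-3.1261 1.6453 3.6698 0.9702 rad, dq=2.1498 -0.0198 0.0903 0.5684 rad/s, p_ee=-0.3238 0.1042 0.2441 m, trq=-6.6354 -1.3496 -6.4324 0.9670 N·m.
t=0.9600 s (step 48): θ=-2.9623 1.6392 3.6726 1.0146 rad, dq=1.9247 -0.1102 -0.0108 0.5387 rad/s, p_ee=-0.3348 0.1087 0.2046 m, trq=-5.7447 -1.1940 -7.3549 1.0639 N·m.
t=1.0400 s (step 52): θ=-2.8192 1.6299 3.6686 1.0562 rad, dq=1.6461 -0.1142 -0.0865 0.4987 rad/s, p_ee=-0.3382 0.1077 0.1730 m, trq=-4.5947 -1.0278 -8.0218 1.1093 N·m.
t=1.1200 s (step 56): θ=-2.6982 1.6217 3.6591 1.0943 rad, dq=1.3814 -0.0876 -0.1442 0.4545 rad/s, p_ee=-0.3367 0.1038 0.1497 m, trq=-3.4306 -0.8672 -8.4489 1.1141 N·m.
t=1.2000 s (step 60): θ=-2.5970 1.6159 3.6459 1.1289 rad, dq=1.1513 -0.0554 -0.1819 0.4100 rad/s, p_ee=-0.3324 0.0989 0.1335 m, trq=-2.3673 -0.7206 -8.7092 1.0940 N·m.
t=1.2800 s (step 64): θ=-2.5127 1.6126 3.6305 1.1599 rad, dq=0.9579 -0.0278 -0.2002 0.3659 rad/s, p_ee=-0.3266 0.0939 0.1229 m, trq=-1.4472 -0.5910 -8.8678 1.0634 N·m.
t=1.3600 s (step 68): θ=-2.4426 1.6112 3.6142 1.1875 rad, dq=0.7976 -0.0093 -0.2024 0.3219 rad/s, p_ee=-0.3203 0.0896 0.1163 m, trq=-0.6743 -0.4769 -8.9709 1.0315 N·m.
t=1.4400 s (step 72): θ=-2.3841 1.6109 3.5983 1.2115 rad, dq=0.6656 0.0005 -0.1930 0.2793 rad/s, p_ee=-0.3141 0.0860 0.1123 m, trq=-0.0366 -0.3767 -9.0453 1.0026 N·m.
t=1.5200 s (step 76): θ=-2.3353 1.6111 3.5835 1.2323 rad, dq=0.5565 0.0060 -0.1762 0.2405 rad/s, p_ee=-0.3083 0.0833 0.1100 m, trq=0.4830 -0.2921 -9.1039 0.9783 N·m.
t=1.6000 s (step 80): θ=-2.2944 1.6118 3.5702 1.2501 rad, dq=0.4657 0.0095 -0.1554 0.2061 rad/s, p_ee=-0.3032 0.0812 0.1086 m, trq=0.9041 -0.2228 -9.1534 0.9593 N·m.
t=1.6800 s (step 84): θ=-2.2603 1.6126 3.5586 1.2654 rad, dq=0.3896 0.0118 -0.1333 0.1759 rad/s, p_ee=-0.2987 0.0796 0.1079 m, trq=1.2448 -0.1667 -9.1971 0.9458 N·m.
t=1.7600 s (step 88): θ=-2.2317 1.6136 3.5488 1.2784 rad, dq=0.3255 0.0131 -0.1119 0.1497 rad/s, p_ee=-0.2949 0.0785 0.1074 m, trq=1.5205 -0.1217 -9.2361 0.9370 N·m.
t=1.8400 s (step 92): θ=-2.2078 1.6147 3.5407 1.2894 rad, dq=0.2716 0.0136 -0.0922 0.1272 rad/s, p_ee=-0.2917 0.0776 0.1070 m, trq=1.7440 -0.0855 -9.2707 0.9318 N·m.
t=1.9000 s (step 95): θ=-2.1926 1.6155 3.5355 1.2966 rad, dq=0.2369 0.0137 -0.0789 0.1125 rad/s, p_ee=-0.2896 0.0771 0.1068 m.


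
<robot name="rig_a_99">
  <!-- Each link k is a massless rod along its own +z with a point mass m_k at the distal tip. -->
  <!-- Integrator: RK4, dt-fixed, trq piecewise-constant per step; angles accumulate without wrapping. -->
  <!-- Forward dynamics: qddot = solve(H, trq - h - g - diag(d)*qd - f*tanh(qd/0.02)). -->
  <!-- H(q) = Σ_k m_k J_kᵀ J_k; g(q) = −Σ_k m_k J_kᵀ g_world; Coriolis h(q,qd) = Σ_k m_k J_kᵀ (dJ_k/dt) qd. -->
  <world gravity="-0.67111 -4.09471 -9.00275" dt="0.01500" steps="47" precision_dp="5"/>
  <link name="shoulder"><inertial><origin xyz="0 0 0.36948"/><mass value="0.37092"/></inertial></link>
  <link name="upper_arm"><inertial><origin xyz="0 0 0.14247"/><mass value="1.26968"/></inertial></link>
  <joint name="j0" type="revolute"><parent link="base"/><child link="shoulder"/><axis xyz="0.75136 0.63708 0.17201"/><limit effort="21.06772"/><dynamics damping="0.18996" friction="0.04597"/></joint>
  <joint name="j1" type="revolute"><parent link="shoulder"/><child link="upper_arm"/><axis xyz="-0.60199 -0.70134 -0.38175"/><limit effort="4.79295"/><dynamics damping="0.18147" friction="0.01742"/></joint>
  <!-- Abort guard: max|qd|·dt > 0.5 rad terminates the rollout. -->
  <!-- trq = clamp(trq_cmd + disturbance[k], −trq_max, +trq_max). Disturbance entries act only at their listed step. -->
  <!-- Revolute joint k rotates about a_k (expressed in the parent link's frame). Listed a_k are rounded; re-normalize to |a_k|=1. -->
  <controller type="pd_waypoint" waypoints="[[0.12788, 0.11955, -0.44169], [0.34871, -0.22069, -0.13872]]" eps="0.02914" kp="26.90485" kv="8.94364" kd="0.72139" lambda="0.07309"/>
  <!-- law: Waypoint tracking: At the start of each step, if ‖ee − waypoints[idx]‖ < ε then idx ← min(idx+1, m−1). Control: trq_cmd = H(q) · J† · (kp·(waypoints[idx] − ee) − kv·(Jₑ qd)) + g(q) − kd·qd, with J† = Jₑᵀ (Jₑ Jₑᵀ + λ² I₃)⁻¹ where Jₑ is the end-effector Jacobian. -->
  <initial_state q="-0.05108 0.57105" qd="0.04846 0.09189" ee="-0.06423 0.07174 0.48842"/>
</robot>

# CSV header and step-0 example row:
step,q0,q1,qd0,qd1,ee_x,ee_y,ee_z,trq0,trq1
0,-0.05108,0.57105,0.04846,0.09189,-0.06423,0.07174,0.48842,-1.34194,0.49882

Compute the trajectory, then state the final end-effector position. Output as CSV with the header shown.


step,q0,q1,qd0,qd1,ee_x,ee_y,ee_z,trq0,trq1
1,-0.04776,0.58526,0.36282,1.66157,-0.06414,0.07177,0.48771,-1.37255,-0.68348
2,-0.04499,0.59850,0.03748,0.24263,-0.06413,0.07192,0.48701,-1.17374,0.38783
3,-0.04218,0.61320,0.31187,1.60069,-0.06419,0.07219,0.48618,-1.22183,-0.62976
4,-0.03959,0.62794,0.05564,0.47045,-0.06430,0.07255,0.48532,-1.07058,0.23238
5,-0.03709,0.64325,0.26022,1.48888,-0.06445,0.07299,0.48439,-1.11329,-0.52545
6,-0.03460,0.65934,0.08729,0.72748,-0.06464,0.07350,0.48339,-1.00925,0.06466
7,-0.03225,0.67552,0.21572,1.38164,-0.06485,0.07406,0.48234,-1.03582,-0.41502
8,-0.02981,0.69281,0.11790,0.96228,-0.06508,0.07469,0.48119,-0.97229,-0.07895
9,-0.02750,0.71011,0.18454,1.32205,-0.06533,0.07537,0.48001,-0.98279,-0.33307
10,-0.02510,0.72849,0.13919,1.14691,-0.06558,0.07610,0.47872,-0.94826,-0.17882
11,-0.02279,0.74707,0.16704,1.32265,-0.06584,0.07687,0.47739,-0.94852,-0.29080
12,-0.02043,0.76655,0.15003,1.28346,-0.06610,0.07770,0.47595,-0.93117,-0.23750
13,-0.01811,0.78647,0.15875,1.37067,-0.06636,0.07858,0.47445,-0.92728,-0.27998
14,-0.01577,0.80715,0.15309,1.39037,-0.06663,0.07950,0.47286,-0.91843,-0.26982
15,-0.01347,0.82841,0.15408,1.44577,-0.06689,0.08048,0.47118,-0.91395,-0.28639
16,-0.01118,0.85037,0.15110,1.48543,-0.06715,0.08151,0.46940,-0.90870,-0.29024
17,-0.00893,0.87300,0.14885,1.53303,-0.06740,0.08260,0.46752,-0.90467,-0.29976
18,-0.00673,0.89632,0.14516,1.57831,-0.06765,0.08374,0.46554,-0.90066,-0.30717
19,-0.00459,0.92033,0.14069,1.62516,-0.06789,0.08495,0.46346,-0.89683,-0.31563
20,-0.00252,0.94504,0.13505,1.67202,-0.06813,0.08622,0.46126,-0.89285,-0.32410
21,-0.00055,0.97046,0.12821,1.71923,-0.06836,0.08756,0.45894,-0.88857,-0.33299
22,0.00131,0.99659,0.12001,1.76651,-0.06858,0.08897,0.45650,-0.88379,-0.34226
23,0.00304,1.02343,0.11034,1.81373,-0.06879,0.09045,0.45393,-0.87836,-0.35199
24,0.00461,1.05097,0.09908,1.86072,-0.06899,0.09202,0.45122,-0.87211,-0.36223
25,0.00600,1.07922,0.08611,1.90731,-0.06919,0.09366,0.44838,-0.86489,-0.37302
26,0.00718,1.10816,0.07130,1.95331,-0.06937,0.09538,0.44540,-0.85655,-0.38440
27,0.00812,1.13779,0.05456,1.99856,-0.06955,0.09719,0.44228,-0.84698,-0.39643
28,0.00880,1.16808,0.03580,2.04295,-0.06971,0.09909,0.43900,-0.83619,-0.40920
29,0.00919,1.19904,0.01530,2.08705,-0.06986,0.10108,0.43558,-0.82499,-0.42321
30,0.00926,1.23067,-0.00563,2.13301,-0.07000,0.10316,0.43199,-0.81698,-0.43995
31,0.00901,1.26299,-0.02716,2.17851,-0.07011,0.10532,0.42825,-0.81282,-0.45764
32,0.00842,1.29596,-0.05164,2.21854,-0.07020,0.10755,0.42434,-0.80694,-0.47301
33,0.00744,1.32949,-0.07944,2.25481,-0.07026,0.10987,0.42028,-0.79741,-0.48785
34,0.00602,1.36356,-0.11041,2.28856,-0.07030,0.11227,0.41607,-0.78433,-0.50327
35,0.00411,1.39811,-0.14453,2.31989,-0.07032,0.11476,0.41170,-0.76795,-0.51940
36,0.00166,1.43311,-0.18178,2.34862,-0.07033,0.11733,0.40717,-0.74850,-0.53612
37,-0.00136,1.46852,-0.22219,2.37455,-0.07032,0.12000,0.40248,-0.72618,-0.55330
38,-0.00502,1.50430,-0.26575,2.39749,-0.07030,0.12275,0.39765,-0.70113,-0.57078
39,-0.00935,1.54040,-0.31247,2.41723,-0.07027,0.12559,0.39266,-0.67348,-0.58837
40,-0.01441,1.57677,-0.36236,2.43359,-0.07023,0.12851,0.38752,-0.64336,-0.60588
41,-0.02023,1.61336,-0.41538,2.44637,-0.07019,0.13152,0.38223,-0.61085,-0.62312
42,-0.02688,1.65012,-0.47153,2.45539,-0.07015,0.13462,0.37681,-0.57604,-0.63984
43,-0.03439,1.68698,-0.53074,2.46048,-0.07011,0.13780,0.37125,-0.53902,-0.65581
44,-0.04281,1.72389,-0.59296,2.46146,-0.07008,0.14107,0.36555,-0.49984,-0.67078
45,-0.05219,1.76078,-0.65810,2.45817,-0.07006,0.14441,0.35974,-0.45858,-0.68447
46,-0.06257,1.79759,-0.72607,2.45045,-0.07005,0.14783,0.35380,-0.41527,-0.69661
47,-0.07398,1.83425,-0.79672,2.43815,-0.07006,0.15132,0.34775,,
# final ee position (m): -0.07006 0.15132 0.34775


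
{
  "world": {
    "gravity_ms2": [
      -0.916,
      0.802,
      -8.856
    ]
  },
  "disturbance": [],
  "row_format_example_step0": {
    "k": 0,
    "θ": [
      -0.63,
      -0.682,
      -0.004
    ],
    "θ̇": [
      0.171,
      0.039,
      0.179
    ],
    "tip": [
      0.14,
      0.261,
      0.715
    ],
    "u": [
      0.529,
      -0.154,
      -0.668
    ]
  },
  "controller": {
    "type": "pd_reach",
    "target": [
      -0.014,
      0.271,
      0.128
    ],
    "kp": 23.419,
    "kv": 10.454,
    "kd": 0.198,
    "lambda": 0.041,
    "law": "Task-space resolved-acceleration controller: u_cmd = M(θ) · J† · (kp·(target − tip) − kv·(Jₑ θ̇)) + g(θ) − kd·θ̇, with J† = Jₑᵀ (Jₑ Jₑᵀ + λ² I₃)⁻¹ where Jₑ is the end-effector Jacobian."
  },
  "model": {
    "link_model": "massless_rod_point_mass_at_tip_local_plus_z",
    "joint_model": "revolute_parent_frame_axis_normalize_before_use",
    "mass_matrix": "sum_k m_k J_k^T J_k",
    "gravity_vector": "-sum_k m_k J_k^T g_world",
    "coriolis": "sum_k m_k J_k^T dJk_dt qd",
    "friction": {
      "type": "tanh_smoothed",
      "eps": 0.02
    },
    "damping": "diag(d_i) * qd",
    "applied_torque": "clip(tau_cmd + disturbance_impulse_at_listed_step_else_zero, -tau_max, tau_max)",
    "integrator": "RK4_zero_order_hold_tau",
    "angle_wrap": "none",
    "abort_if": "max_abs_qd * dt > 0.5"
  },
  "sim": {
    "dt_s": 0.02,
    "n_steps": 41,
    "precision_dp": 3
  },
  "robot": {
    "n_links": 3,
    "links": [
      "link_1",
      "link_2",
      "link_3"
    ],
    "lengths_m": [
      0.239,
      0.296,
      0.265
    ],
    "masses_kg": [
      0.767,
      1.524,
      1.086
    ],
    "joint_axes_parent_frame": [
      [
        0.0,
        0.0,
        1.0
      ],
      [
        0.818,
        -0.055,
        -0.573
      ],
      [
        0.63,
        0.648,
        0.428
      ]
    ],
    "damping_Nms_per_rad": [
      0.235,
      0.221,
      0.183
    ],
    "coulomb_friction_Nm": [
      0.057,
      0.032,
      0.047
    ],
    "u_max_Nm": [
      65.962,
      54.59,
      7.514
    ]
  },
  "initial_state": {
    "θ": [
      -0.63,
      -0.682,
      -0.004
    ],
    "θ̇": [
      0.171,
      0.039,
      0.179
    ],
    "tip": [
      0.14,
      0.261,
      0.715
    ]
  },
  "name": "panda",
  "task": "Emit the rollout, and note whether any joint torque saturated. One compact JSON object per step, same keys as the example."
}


{"k":1,"\u03b8":[-0.627,-0.683,-0.004],"\u03b8\u0307":[0.122,-0.179,-0.111],"tip":[0.14,0.262,0.715],"u":[0.261,0.879,-0.278]}
{"k":2,"\u03b8":[-0.625,-0.689,-0.007],"\u03b8\u0307":[0.137,-0.369,-0.208],"tip":[0.139,0.265,0.714],"u":[0.022,1.722,-0.018]}
{"k":3,"\u03b8":[-0.622,-0.698,-0.012],"\u03b8\u0307":[0.128,-0.511,-0.303],"tip":[0.139,0.269,0.711],"u":[-0.2,2.441,0.191]}
{"k":4,"\u03b8":[-0.62,-0.709,-0.019],"\u03b8\u0307":[0.091,-0.611,-0.41],"tip":[0.138,0.275,0.708],"u":[-0.415,3.07,0.364]}
{"k":5,"\u03b8":[-0.619,-0.722,-0.029],"\u03b8\u0307":[0.028,-0.673,-0.54],"tip":[0.137,0.282,0.704],"u":[-0.636,3.638,0.509]}
{"k":6,"\u03b8":[-0.619,-0.735,-0.041],"\u03b8\u0307":[-0.043,-0.704,-0.674],"tip":[0.137,0.289,0.7],"u":[-0.878,4.158,0.63]}
{"k":7,"\u03b8":[-0.621,-0.749,-0.056],"\u03b8\u0307":[-0.141,-0.699,-0.853],"tip":[0.136,0.297,0.695],"u":[-1.141,4.657,0.74]}
{"k":8,"\u03b8":[-0.625,-0.763,-0.076],"\u03b8\u0307":[-0.279,-0.654,-1.098],"tip":[0.135,0.304,0.69],"u":[-1.425,5.163,0.846]}
{"k":9,"\u03b8":[-0.632,-0.775,-0.101],"\u03b8\u0307":[-0.451,-0.568,-1.414],"tip":[0.135,0.312,0.685],"u":[-1.725,5.688,0.949]}
{"k":10,"\u03b8":[-0.643,-0.785,-0.133],"\u03b8\u0307":[-0.654,-0.432,-1.804],"tip":[0.134,0.319,0.679],"u":[-2.013,6.224,1.049]}
{"k":11,"\u03b8":[-0.659,-0.792,-0.174],"\u03b8\u0307":[-0.877,-0.241,-2.264],"tip":[0.133,0.326,0.673],"u":[-2.234,6.73,1.145]}
{"k":12,"\u03b8":[-0.679,-0.794,-0.225],"\u03b8\u0307":[-1.098,0.005,-2.766],"tip":[0.133,0.333,0.667],"u":[-2.306,7.124,1.228]}
{"k":13,"\u03b8":[-0.703,-0.791,-0.285],"\u03b8\u0307":[-1.279,0.287,-3.244],"tip":[0.133,0.338,0.661],"u":[-2.165,7.313,1.289]}
{"k":14,"\u03b8":[-0.729,-0.783,-0.354],"\u03b8\u0307":[-1.388,0.588,-3.645],"tip":[0.133,0.342,0.654],"u":[-1.821,7.227,1.323]}
{"k":15,"\u03b8":[-0.757,-0.768,-0.429],"\u03b8\u0307":[-1.401,0.873,-3.913],"tip":[0.133,0.345,0.647],"u":[-1.364,6.898,1.333]}
{"k":16,"\u03b8":[-0.784,-0.748,-0.508],"\u03b8\u0307":[-1.32,1.111,-4.036],"tip":[0.133,0.347,0.639],"u":[-0.909,6.419,1.331]}
{"k":17,"\u03b8":[-0.809,-0.724,-0.589],"\u03b8\u0307":[-1.166,1.291,-4.044],"tip":[0.133,0.348,0.632],"u":[-0.536,5.893,1.329]}
{"k":18,"\u03b8":[-0.83,-0.697,-0.669],"\u03b8\u0307":[-0.967,1.41,-3.976],"tip":[0.133,0.348,0.624],"u":[-0.275,5.388,1.337]}
{"k":19,"\u03b8":[-0.848,-0.669,-0.747],"\u03b8\u0307":[-0.746,1.477,-3.868],"tip":[0.132,0.348,0.616],"u":[-0.12,4.937,1.358]}
{"k":20,"\u03b8":[-0.86,-0.639,-0.823],"\u03b8\u0307":[-0.52,1.499,-3.743],"tip":[0.132,0.347,0.608],"u":[-0.049,4.549,1.389]}
{"k":21,"\u03b8":[-0.868,-0.609,-0.896],"\u03b8\u0307":[-0.299,1.484,-3.614],"tip":[0.13,0.345,0.6],"u":[-0.04,4.223,1.428]}
{"k":22,"\u03b8":[-0.872,-0.58,-0.967],"\u03b8\u0307":[-0.091,1.439,-3.485],"tip":[0.129,0.344,0.592],"u":[-0.069,3.955,1.471]}
{"k":23,"\u03b8":[-0.872,-0.552,-1.036],"\u03b8\u0307":[0.092,1.369,-3.359],"tip":[0.127,0.342,0.583],"u":[-0.107,3.737,1.514]}
{"k":24,"\u03b8":[-0.869,-0.525,-1.101],"\u03b8\u0307":[0.25,1.278,-3.235],"tip":[0.124,0.341,0.575],"u":[-0.145,3.564,1.555]}
{"k":25,"\u03b8":[-0.862,-0.501,-1.165],"\u03b8\u0307":[0.388,1.171,-3.112],"tip":[0.122,0.34,0.566],"u":[-0.19,3.429,1.592]}
{"k":26,"\u03b8":[-0.853,-0.479,-1.226],"\u03b8\u0307":[0.504,1.053,-2.99],"tip":[0.119,0.338,0.557],"u":[-0.235,3.329,1.625]}
{"k":27,"\u03b8":[-0.842,-0.459,-1.284],"\u03b8\u0307":[0.598,0.928,-2.869],"tip":[0.116,0.337,0.548],"u":[-0.275,3.258,1.653]}
{"k":28,"\u03b8":[-0.83,-0.442,-1.34],"\u03b8\u0307":[0.671,0.798,-2.749],"tip":[0.113,0.336,0.539],"u":[-0.308,3.212,1.675]}
{"k":29,"\u03b8":[-0.816,-0.427,-1.394],"\u03b8\u0307":[0.725,0.668,-2.631],"tip":[0.11,0.335,0.53],"u":[-0.335,3.186,1.692]}
{"k":30,"\u03b8":[-0.801,-0.415,-1.446],"\u03b8\u0307":[0.761,0.539,-2.515],"tip":[0.107,0.334,0.521],"u":[-0.354,3.179,1.704]}
{"k":31,"\u03b8":[-0.785,-0.406,-1.495],"\u03b8\u0307":[0.781,0.413,-2.402],"tip":[0.104,0.333,0.512],"u":[-0.368,3.186,1.712]}
{"k":32,"\u03b8":[-0.77,-0.399,-1.542],"\u03b8\u0307":[0.788,0.292,-2.293],"tip":[0.101,0.333,0.502],"u":[-0.376,3.204,1.715]}
{"k":33,"\u03b8":[-0.754,-0.394,-1.586],"\u03b8\u0307":[0.784,0.177,-2.186],"tip":[0.098,0.332,0.493],"u":[-0.382,3.232,1.714]}
{"k":34,"\u03b8":[-0.738,-0.391,-1.629],"\u03b8\u0307":[0.771,0.068,-2.084],"tip":[0.096,0.332,0.484],"u":[-0.384,3.267,1.708]}
{"k":35,"\u03b8":[-0.723,-0.391,-1.67],"\u03b8\u0307":[0.753,-0.031,-1.987],"tip":[0.093,0.331,0.475],"u":[-0.386,3.304,1.7]}
{"k":36,"\u03b8":[-0.708,-0.393,-1.709],"\u03b8\u0307":[0.733,-0.118,-1.9],"tip":[0.09,0.331,0.465],"u":[-0.388,3.335,1.689]}
{"k":37,"\u03b8":[-0.694,-0.396,-1.746],"\u03b8\u0307":[0.708,-0.199,-1.814],"tip":[0.088,0.331,0.456],"u":[-0.389,3.372,1.674]}
{"k":38,"\u03b8":[-0.68,-0.4,-1.781],"\u03b8\u0307":[0.679,-0.276,-1.73],"tip":[0.085,0.33,0.447],"u":[-0.39,3.413,1.656]}
{"k":39,"\u03b8":[-0.667,-0.407,-1.815],"\u03b8\u0307":[0.649,-0.347,-1.648],"tip":[0.083,0.33,0.439],"u":[-0.392,3.457,1.634]}
{"k":40,"\u03b8":[-0.654,-0.414,-1.847],"\u03b8\u0307":[0.617,-0.413,-1.569],"tip":[0.08,0.33,0.43],"u":[-0.394,3.504,1.611]}
{"k":41,"\u03b8":[-0.642,-0.423,-1.878],"\u03b8\u0307":[0.584,-0.473,-1.493],"tip":[0.078,0.329,0.421]}
{"summary": "any joint saturated: no"}


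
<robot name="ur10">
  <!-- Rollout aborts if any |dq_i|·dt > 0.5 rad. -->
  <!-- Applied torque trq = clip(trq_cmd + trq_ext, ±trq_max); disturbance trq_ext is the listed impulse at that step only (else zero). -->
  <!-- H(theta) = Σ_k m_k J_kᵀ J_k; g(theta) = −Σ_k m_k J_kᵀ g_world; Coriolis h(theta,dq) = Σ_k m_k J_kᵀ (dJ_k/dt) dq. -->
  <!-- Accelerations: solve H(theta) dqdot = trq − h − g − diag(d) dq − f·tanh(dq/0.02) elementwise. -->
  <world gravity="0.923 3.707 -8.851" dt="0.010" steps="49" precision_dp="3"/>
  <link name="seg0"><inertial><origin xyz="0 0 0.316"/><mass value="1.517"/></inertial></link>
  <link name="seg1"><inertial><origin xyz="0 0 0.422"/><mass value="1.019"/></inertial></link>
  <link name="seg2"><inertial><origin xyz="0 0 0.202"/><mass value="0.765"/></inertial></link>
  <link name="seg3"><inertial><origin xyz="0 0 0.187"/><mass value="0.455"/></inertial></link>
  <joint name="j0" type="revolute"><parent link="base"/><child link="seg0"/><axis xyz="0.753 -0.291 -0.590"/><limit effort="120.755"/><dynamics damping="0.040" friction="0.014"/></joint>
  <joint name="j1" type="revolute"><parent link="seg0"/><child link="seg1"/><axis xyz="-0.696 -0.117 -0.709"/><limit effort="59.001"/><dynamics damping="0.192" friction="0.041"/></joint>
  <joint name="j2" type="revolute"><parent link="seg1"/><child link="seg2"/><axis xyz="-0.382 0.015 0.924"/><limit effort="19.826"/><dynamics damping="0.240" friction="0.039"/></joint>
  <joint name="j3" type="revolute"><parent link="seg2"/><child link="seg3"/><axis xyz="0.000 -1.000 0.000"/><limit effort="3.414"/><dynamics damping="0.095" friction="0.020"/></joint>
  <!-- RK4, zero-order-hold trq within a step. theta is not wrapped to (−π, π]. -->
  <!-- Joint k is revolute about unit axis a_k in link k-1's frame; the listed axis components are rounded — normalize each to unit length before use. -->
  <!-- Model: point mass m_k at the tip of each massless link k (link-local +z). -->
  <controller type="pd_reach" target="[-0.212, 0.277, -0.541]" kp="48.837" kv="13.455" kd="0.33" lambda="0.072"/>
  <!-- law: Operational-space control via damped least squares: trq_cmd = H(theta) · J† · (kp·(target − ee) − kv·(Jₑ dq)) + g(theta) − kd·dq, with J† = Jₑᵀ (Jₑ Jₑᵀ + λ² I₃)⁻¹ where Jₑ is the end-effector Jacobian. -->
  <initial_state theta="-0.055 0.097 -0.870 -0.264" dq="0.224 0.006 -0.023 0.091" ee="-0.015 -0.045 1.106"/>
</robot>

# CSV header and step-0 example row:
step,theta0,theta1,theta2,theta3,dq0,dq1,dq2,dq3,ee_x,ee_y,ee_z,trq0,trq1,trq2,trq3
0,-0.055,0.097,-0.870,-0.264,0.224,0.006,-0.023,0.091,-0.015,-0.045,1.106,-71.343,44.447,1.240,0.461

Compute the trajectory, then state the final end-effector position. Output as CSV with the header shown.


step,theta0,theta1,theta2,theta3,dq0,dq1,dq2,dq3,ee_x,ee_y,ee_z,trq0,trq1,trq2,trq3
1,-0.055,0.103,-0.888,-0.282,-0.285,1.087,-3.304,-3.531,-0.017,-0.046,1.104,-66.807,41.316,2.057,1.465
2,-0.060,0.117,-0.928,-0.327,-0.699,1.874,-4.641,-5.499,-0.018,-0.044,1.101,-61.293,37.554,1.919,1.654
3,-0.069,0.139,-0.978,-0.388,-1.098,2.430,-5.203,-6.705,-0.020,-0.038,1.095,-54.219,32.811,1.432,1.476
4,-0.082,0.165,-1.031,-0.459,-1.513,2.766,-5.459,-7.436,-0.022,-0.027,1.088,-45.577,27.203,0.851,1.116
5,-0.100,0.193,-1.087,-0.535,-1.944,2.890,-5.574,-7.811,-0.024,-0.013,1.080,-35.928,21.185,0.284,0.677
6,-0.121,0.222,-1.142,-0.614,-2.376,2.834,-5.603,-7.922,-0.026,0.004,1.069,-26.063,15.266,-0.219,0.231
7,-0.147,0.249,-1.198,-0.693,-2.789,2.647,-5.564,-7.856,-0.029,0.025,1.058,-16.666,9.827,-0.642,-0.170
8,-0.177,0.275,-1.253,-0.771,-3.163,2.382,-5.462,-7.689,-0.031,0.047,1.045,-8.167,5.066,-0.988,-0.497
9,-0.210,0.297,-1.307,-0.847,-3.483,2.086,-5.305,-7.480,-0.033,0.071,1.031,-0.756,1.038,-1.263,-0.739
10,-0.246,0.316,-1.359,-0.920,-3.741,1.793,-5.102,-7.263,-0.035,0.097,1.015,5.542,-2.290,-1.477,-0.898
11,-0.284,0.333,-1.409,-0.992,-3.934,1.523,-4.869,-7.058,-0.037,0.122,0.999,10.800,-4.994,-1.639,-0.982
12,-0.324,0.347,-1.456,-1.062,-4.067,1.288,-4.618,-6.874,-0.038,0.148,0.981,15.132,-7.165,-1.754,-1.003
13,-0.365,0.359,-1.501,-1.130,-4.143,1.090,-4.364,-6.715,-0.039,0.174,0.963,18.668,-8.895,-1.827,-0.974
14,-0.407,0.369,-1.544,-1.196,-4.169,0.929,-4.115,-6.579,-0.040,0.199,0.943,21.534,-10.268,-1.862,-0.907
15,-0.449,0.378,-1.584,-1.261,-4.152,0.801,-3.879,-6.464,-0.041,0.223,0.923,23.846,-11.356,-1.863,-0.811
16,-0.490,0.385,-1.621,-1.325,-4.096,0.704,-3.661,-6.367,-0.042,0.246,0.903,25.707,-12.223,-1.834,-0.696
17,-0.530,0.392,-1.657,-1.389,-4.009,0.633,-3.464,-6.286,-0.044,0.269,0.882,27.207,-12.920,-1.779,-0.567
18,-0.570,0.398,-1.690,-1.451,-3.893,0.585,-3.289,-6.217,-0.045,0.290,0.861,28.421,-13.491,-1.700,-0.430
19,-0.608,0.404,-1.723,-1.513,-3.753,0.558,-3.136,-6.160,-0.047,0.310,0.839,29.415,-13.971,-1.602,-0.290
20,-0.645,0.409,-1.753,-1.574,-3.591,0.549,-3.007,-6.111,-0.049,0.329,0.817,30.243,-14.388,-1.488,-0.149
21,-0.680,0.415,-1.783,-1.635,-3.410,0.556,-2.899,-6.069,-0.051,0.347,0.795,30.953,-14.765,-1.360,-0.010
22,-0.713,0.420,-1.811,-1.695,-3.210,0.579,-2.814,-6.033,-0.054,0.363,0.774,31.583,-15.120,-1.221,0.126
23,-0.744,0.426,-1.839,-1.755,-2.993,0.616,-2.751,-6.002,-0.056,0.379,0.752,32.166,-15.466,-1.074,0.257
24,-0.773,0.433,-1.866,-1.815,-2.758,0.668,-2.711,-5.973,-0.060,0.393,0.730,32.730,-15.815,-0.920,0.383
25,-0.799,0.440,-1.893,-1.875,-2.505,0.736,-2.694,-5.947,-0.063,0.406,0.709,33.296,-16.173,-0.762,0.503
26,-0.823,0.448,-1.920,-1.934,-2.232,0.822,-2.701,-5.920,-0.067,0.418,0.688,33.879,-16.541,-0.600,0.615
27,-0.844,0.456,-1.947,-1.993,-1.938,0.926,-2.735,-5.890,-0.070,0.429,0.668,34.484,-16.915,-0.436,0.719
28,-0.861,0.466,-1.974,-2.052,-1.619,1.054,-2.796,-5.854,-0.074,0.439,0.648,35.104,-17.281,-0.272,0.815
29,-0.876,0.478,-2.003,-2.110,-1.273,1.210,-2.888,-5.807,-0.079,0.448,0.629,35.707,-17.609,-0.110,0.900
30,-0.887,0.491,-2.032,-2.168,-0.895,1.400,-3.013,-5.741,-0.083,0.456,0.611,36.230,-17.846,0.047,0.973
31,-0.894,0.506,-2.063,-2.225,-0.482,1.632,-3.172,-5.645,-0.087,0.463,0.593,36.552,-17.903,0.192,1.030
32,-0.896,0.524,-2.095,-2.280,-0.030,1.917,-3.366,-5.502,-0.091,0.469,0.577,36.477,-17.639,0.316,1.065
33,-0.894,0.544,-2.130,-2.334,0.460,2.263,-3.594,-5.290,-0.094,0.475,0.561,35.715,-16.852,0.406,1.071
34,-0.887,0.569,-2.167,-2.386,0.987,2.685,-3.838,-4.976,-0.098,0.480,0.547,33.901,-15.295,0.439,1.038
35,-0.874,0.599,-2.206,-2.434,1.537,3.191,-4.078,-4.523,-0.101,0.484,0.533,30.708,-12.745,0.394,0.956
36,-0.856,0.634,-2.248,-2.476,2.088,3.780,-4.277,-3.892,-0.103,0.487,0.521,26.074,-9.154,0.252,0.814
37,-0.832,0.675,-2.291,-2.511,2.604,4.436,-4.388,-3.059,-0.105,0.489,0.510,20.470,-4.825,0.022,0.613
38,-0.804,0.723,-2.334,-2.536,3.042,5.123,-4.369,-2.040,-0.107,0.491,0.500,14.943,-0.459,-0.256,0.367
39,-0.772,0.778,-2.377,-2.551,3.365,5.790,-4.208,-0.894,-0.108,0.492,0.490,10.760,3.073,-0.514,0.105
40,-0.737,0.839,-2.418,-2.554,3.555,6.384,-3.932,0.276,-0.109,0.493,0.479,8.844,5.097,-0.685,-0.137
41,-0.701,0.905,-2.455,-2.546,3.617,6.864,-3.598,1.355,-0.109,0.494,0.469,9.398,5.394,-0.722,-0.325
42,-0.665,0.976,-2.490,-2.528,3.579,7.213,-3.250,2.304,-0.109,0.495,0.457,11.974,4.155,-0.623,-0.464
43,-0.630,1.049,-2.521,-2.501,3.471,7.428,-2.931,3.089,-0.108,0.497,0.443,15.780,1.745,-0.398,-0.557
44,-0.596,1.124,-2.549,-2.467,3.323,7.512,-2.665,3.710,-0.106,0.499,0.429,19.851,-1.441,-0.075,-0.613
45,-0.563,1.199,-2.574,-2.427,3.152,7.467,-2.462,4.177,-0.102,0.502,0.413,23.142,-5.054,0.318,-0.643
46,-0.533,1.272,-2.599,-2.384,2.964,7.291,-2.326,4.498,-0.098,0.505,0.396,24.516,-8.783,0.745,-0.649
47,-0.504,1.344,-2.621,-2.338,2.752,6.979,-2.257,4.663,-0.092,0.509,0.379,22.826,-12.302,1.166,-0.625
48,-0.478,1.411,-2.644,-2.291,2.495,6.529,-2.249,4.644,-0.085,0.512,0.361,17.271,-15.223,1.533,-0.558
49,-0.455,1.473,-2.667,-2.246,2.167,5.951,-2.287,4.404,-0.076,0.516,0.343,,,,
# final ee position (m): -0.076 0.516 0.343


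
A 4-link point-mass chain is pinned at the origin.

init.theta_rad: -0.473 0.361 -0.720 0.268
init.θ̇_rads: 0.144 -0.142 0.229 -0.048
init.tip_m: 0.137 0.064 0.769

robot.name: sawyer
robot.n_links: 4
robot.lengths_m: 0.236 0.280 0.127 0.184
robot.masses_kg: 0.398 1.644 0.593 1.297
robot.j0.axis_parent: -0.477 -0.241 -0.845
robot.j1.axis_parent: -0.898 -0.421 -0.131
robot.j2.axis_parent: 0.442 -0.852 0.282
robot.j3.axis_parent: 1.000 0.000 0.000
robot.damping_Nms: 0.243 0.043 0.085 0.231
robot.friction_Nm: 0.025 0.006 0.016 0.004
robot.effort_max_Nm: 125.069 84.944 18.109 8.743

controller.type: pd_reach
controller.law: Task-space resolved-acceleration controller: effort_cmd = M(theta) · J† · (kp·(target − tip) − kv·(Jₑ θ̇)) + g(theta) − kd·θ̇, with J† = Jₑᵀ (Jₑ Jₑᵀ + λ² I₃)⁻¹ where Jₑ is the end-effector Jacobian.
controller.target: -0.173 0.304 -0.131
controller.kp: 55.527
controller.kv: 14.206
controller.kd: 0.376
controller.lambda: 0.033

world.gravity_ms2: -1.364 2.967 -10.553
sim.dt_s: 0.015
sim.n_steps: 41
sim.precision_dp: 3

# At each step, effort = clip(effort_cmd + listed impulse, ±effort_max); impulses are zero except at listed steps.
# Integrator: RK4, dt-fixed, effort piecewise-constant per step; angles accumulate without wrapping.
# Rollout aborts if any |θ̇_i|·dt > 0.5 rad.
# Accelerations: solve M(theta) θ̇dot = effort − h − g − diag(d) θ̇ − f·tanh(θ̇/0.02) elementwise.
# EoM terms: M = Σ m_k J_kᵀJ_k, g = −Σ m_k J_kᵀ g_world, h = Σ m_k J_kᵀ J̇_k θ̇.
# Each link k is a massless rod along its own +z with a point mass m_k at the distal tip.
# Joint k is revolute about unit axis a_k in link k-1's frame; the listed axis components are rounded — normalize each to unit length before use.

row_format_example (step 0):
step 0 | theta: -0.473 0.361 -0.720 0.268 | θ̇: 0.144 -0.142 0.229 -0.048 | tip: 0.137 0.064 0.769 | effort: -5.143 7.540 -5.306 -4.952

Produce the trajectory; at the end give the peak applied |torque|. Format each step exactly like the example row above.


step 1 | theta: -0.513 0.395 -0.747 0.288 | θ̇: -5.154 4.382 -3.705 2.246 | tip: 0.136 0.065 0.766 | effort: -4.853 2.319 -2.300 -4.393
step 2 | theta: -0.601 0.467 -0.809 0.304 | θ̇: -6.462 5.138 -4.541 -0.136 | tip: 0.132 0.072 0.756 | effort: -9.097 -3.102 -1.074 -2.335
step 3 | theta: -0.705 0.548 -0.883 0.287 | θ̇: -7.363 5.560 -5.292 -2.062 | tip: 0.126 0.081 0.743 | effort: -11.078 -6.067 -0.198 -1.085
step 4 | theta: -0.819 0.632 -0.966 0.243 | θ̇: -7.803 5.628 -5.717 -3.797 | tip: 0.119 0.092 0.725 | effort: -9.973 -6.374 0.395 -0.249
step 5 | theta: -0.936 0.715 -1.053 0.177 | θ̇: -7.784 5.475 -5.849 -5.099 | tip: 0.111 0.103 0.704 | effort: -6.609 -4.960 0.878 0.293
step 6 | theta: -1.050 0.795 -1.140 0.094 | θ̇: -7.368 5.231 -5.752 -5.887 | tip: 0.101 0.111 0.678 | effort: -2.425 -2.936 1.366 0.672
step 7 | theta: -1.155 0.872 -1.225 0.003 | θ̇: -6.670 4.989 -5.492 -6.260 | tip: 0.092 0.118 0.650 | effort: 1.473 -1.030 1.894 1.001
step 8 | theta: -1.248 0.945 -1.304 -0.092 | θ̇: -5.803 4.800 -5.120 -6.367 | tip: 0.082 0.123 0.620 | effort: 4.581 0.458 2.439 1.335
step 9 | theta: -1.328 1.016 -1.378 -0.187 | θ̇: -4.853 4.686 -4.675 -6.326 | tip: 0.073 0.127 0.589 | effort: 6.802 1.481 2.956 1.680
step 10 | theta: -1.393 1.086 -1.444 -0.281 | θ̇: -3.880 4.652 -4.182 -6.204 | tip: 0.064 0.130 0.558 | effort: 8.213 2.078 3.398 2.013
step 11 | theta: -1.444 1.156 -1.503 -0.372 | θ̇: -2.923 4.699 -3.654 -6.031 | tip: 0.056 0.133 0.527 | effort: 8.912 2.287 3.726 2.309
step 12 | theta: -1.481 1.227 -1.553 -0.461 | θ̇: -2.012 4.821 -3.097 -5.821 | tip: 0.049 0.135 0.498 | effort: 8.959 2.122 3.903 2.547
step 13 | theta: -1.505 1.301 -1.595 -0.547 | θ̇: -1.170 5.005 -2.505 -5.583 | tip: 0.042 0.138 0.469 | effort: 8.373 1.569 3.903 2.715
step 14 | theta: -1.517 1.377 -1.628 -0.628 | θ̇: -0.417 5.231 -1.873 -5.322 | tip: 0.035 0.141 0.441 | effort: 7.158 0.609 3.709 2.809
step 15 | theta: -1.518 1.458 -1.651 -0.706 | θ̇: 0.229 5.473 -1.194 -5.043 | tip: 0.028 0.145 0.415 | effort: 5.346 -0.758 3.315 2.832
step 16 | theta: -1.511 1.541 -1.664 -0.780 | θ̇: 0.750 5.697 -0.469 -4.748 | tip: 0.022 0.150 0.390 | effort: 3.044 -2.490 2.733 2.789
step 17 | theta: -1.496 1.628 -1.665 -0.848 | θ̇: 1.140 5.867 0.295 -4.435 | tip: 0.016 0.156 0.367 | effort: 0.426 -4.492 1.996 2.686
step 18 | theta: -1.477 1.717 -1.655 -0.913 | θ̇: 1.395 5.954 1.071 -4.094 | tip: 0.009 0.163 0.344 | effort: -2.245 -6.608 1.162 2.530
step 19 | theta: -1.456 1.806 -1.634 -0.971 | θ̇: 1.516 5.939 1.833 -3.719 | tip: 0.003 0.172 0.323 | effort: -4.697 -8.663 0.287 2.327
step 20 | theta: -1.433 1.894 -1.601 -1.024 | θ̇: 1.514 5.821 2.540 -3.302 | tip: -0.002 0.182 0.302 | effort: -6.715 -10.491 -0.562 2.085
step 21 | theta: -1.411 1.980 -1.558 -1.070 | θ̇: 1.409 5.616 3.151 -2.845 | tip: -0.008 0.192 0.281 | effort: -8.189 -11.983 -1.328 1.816
step 22 | theta: -1.391 2.062 -1.507 -1.109 | θ̇: 1.222 5.346 3.635 -2.360 | tip: -0.013 0.204 0.262 | effort: -9.117 -13.095 -1.974 1.537
step 23 | theta: -1.375 2.140 -1.450 -1.141 | θ̇: 0.981 5.038 3.979 -1.870 | tip: -0.017 0.216 0.243 | effort: -9.570 -13.846 -2.488 1.265
step 24 | theta: -1.362 2.213 -1.389 -1.166 | θ̇: 0.709 4.714 4.186 -1.403 | tip: -0.021 0.227 0.224 | effort: -9.653 -14.285 -2.878 1.017
step 25 | theta: -1.353 2.281 -1.325 -1.184 | θ̇: 0.428 4.388 4.273 -0.984 | tip: -0.025 0.238 0.206 | effort: -9.472 -14.476 -3.167 0.802
step 26 | theta: -1.349 2.345 -1.261 -1.196 | θ̇: 0.157 4.071 4.267 -0.626 | tip: -0.029 0.249 0.188 | effort: -9.124 -14.481 -3.378 0.623
step 27 | theta: -1.348 2.403 -1.198 -1.203 | θ̇: -0.086 3.763 4.195 -0.335 | tip: -0.033 0.258 0.171 | effort: -8.686 -14.352 -3.535 0.475
step 28 | theta: -1.351 2.457 -1.135 -1.206 | θ̇: -0.286 3.460 4.082 -0.106 | tip: -0.037 0.267 0.155 | effort: -8.223 -14.136 -3.656 0.353
step 29 | theta: -1.357 2.507 -1.075 -1.207 | θ̇: -0.442 3.167 3.944 0.071 | tip: -0.041 0.274 0.139 | effort: -7.763 -13.853 -3.751 0.247
step 30 | theta: -1.364 2.552 -1.017 -1.205 | θ̇: -0.551 2.880 3.792 0.206 | tip: -0.044 0.281 0.124 | effort: -7.331 -13.528 -3.829 0.152
step 31 | theta: -1.373 2.594 -0.962 -1.201 | θ̇: -0.612 2.600 3.632 0.315 | tip: -0.048 0.287 0.110 | effort: -6.939 -13.177 -3.890 0.061
step 32 | theta: -1.382 2.630 -0.908 -1.195 | θ̇: -0.630 2.329 3.468 0.405 | tip: -0.052 0.292 0.096 | effort: -6.592 -12.812 -3.936 -0.028
step 33 | theta: -1.391 2.663 -0.857 -1.189 | θ̇: -0.611 2.068 3.301 0.482 | tip: -0.056 0.296 0.083 | effort: -6.289 -12.442 -3.969 -0.114
step 34 | theta: -1.400 2.693 -0.809 -1.181 | θ̇: -0.565 1.820 3.134 0.549 | tip: -0.060 0.299 0.071 | effort: -6.023 -12.074 -3.988 -0.197
step 35 | theta: -1.408 2.718 -0.763 -1.172 | θ̇: -0.500 1.588 2.966 0.606 | tip: -0.064 0.302 0.059 | effort: -5.789 -11.711 -3.995 -0.275
step 36 | theta: -1.415 2.740 -0.720 -1.163 | θ̇: -0.426 1.377 2.800 0.654 | tip: -0.068 0.305 0.048 | effort: -5.579 -11.358 -3.990 -0.346
step 37 | theta: -1.421 2.760 -0.679 -1.153 | θ̇: -0.352 1.187 2.637 0.691 | tip: -0.072 0.307 0.037 | effort: -5.388 -11.017 -3.975 -0.409
step 38 | theta: -1.426 2.776 -0.641 -1.142 | θ̇: -0.282 1.020 2.478 0.718 | tip: -0.076 0.308 0.028 | effort: -5.212 -10.693 -3.951 -0.463
step 39 | theta: -1.430 2.790 -0.605 -1.131 | θ̇: -0.220 0.876 2.326 0.736 | tip: -0.080 0.309 0.018 | effort: -5.049 -10.389 -3.921 -0.510
step 40 | theta: -1.432 2.803 -0.571 -1.120 | θ̇: -0.169 0.755 2.180 0.746 | tip: -0.084 0.310 0.010 | effort: -4.897 -10.108 -3.885 -0.549
step 41 | theta: -1.435 2.813 -0.540 -1.109 | θ̇: -0.129 0.654 2.040 0.750 | tip: -0.087 0.310 0.001
max |effort| (N·m): 14.481
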